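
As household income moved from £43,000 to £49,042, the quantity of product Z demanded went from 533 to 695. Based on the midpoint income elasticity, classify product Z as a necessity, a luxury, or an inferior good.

%ΔQ = (695 − 533)/[(533+695)/2] = 162/614 ≈ 0.2638.
%ΔY = (49,042 − 43,000)/[(43,000+49,042)/2] = 6042/46021 ≈ 0.1313.
E_I = %ΔQ/%ΔY ≈ 2.010.
E_I > 1: normal good (luxury).

luxury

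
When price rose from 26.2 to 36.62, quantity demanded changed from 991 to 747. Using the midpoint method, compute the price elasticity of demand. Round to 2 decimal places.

%Δq = (747 − 991)/[(991 + 747)/2] = -244/869 ≈ -0.2808.
%ΔP = (36.62 − 26.2)/[(26.2 + 36.62)/2] = 10.42/31.41 ≈ 0.3317.
Arc elasticity E = %Δq/%ΔP ≈ -0.2808/0.3317 ≈ -0.85.
|E| < 1: demand is inelastic over this range.

-0.85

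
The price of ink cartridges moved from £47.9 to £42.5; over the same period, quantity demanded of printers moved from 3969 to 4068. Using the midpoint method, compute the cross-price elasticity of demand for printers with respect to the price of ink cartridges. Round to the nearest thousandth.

%ΔQ_x = (4068 − 3969)/[(3969+4068)/2] = 99/4018.5 ≈ 0.0246.
%ΔP_y = (42.5 − 47.9)/[(47.9+42.5)/2] ≈ -0.1195.
E_xy = 0.0246/-0.1195 ≈ -0.206.
E_xy < 0, so printers and ink cartridges are complements.

-0.206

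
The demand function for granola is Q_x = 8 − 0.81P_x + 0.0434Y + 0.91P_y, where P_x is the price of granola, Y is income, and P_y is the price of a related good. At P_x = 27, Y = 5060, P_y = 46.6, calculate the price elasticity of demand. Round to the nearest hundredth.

Q_x = 8 − 0.81(27) + 0.0434(5060) + 0.91(46.6) = 8 − 21.87 + 219.604 + 42.406 = 248.14.
∂Q_x/∂P_x = −0.81, so E_p = (−0.81)·(27/248.14) ≈ -0.09.
|E_p| < 1: demand is inelastic.

-0.09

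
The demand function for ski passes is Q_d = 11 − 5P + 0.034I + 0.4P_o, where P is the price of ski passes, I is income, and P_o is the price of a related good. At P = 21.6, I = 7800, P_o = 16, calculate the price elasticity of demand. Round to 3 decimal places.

Evaluating quantity at (P, I, P_o) gives Q_d = 11 − 5(21.6) + 0.034(7800) + 0.4(16) = 11 − 108 + 265.2 + 6.4 = 174.6.
∂Q_d/∂P = −5, so E_p = (−5)·(21.6/174.6) ≈ -0.619.
|E_p| < 1: demand is inelastic.

-0.619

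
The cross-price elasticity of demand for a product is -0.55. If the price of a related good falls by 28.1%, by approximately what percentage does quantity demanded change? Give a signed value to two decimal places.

15.46

%ΔQ ≈ E × %ΔP_y = (-0.55) × (-28.1%) ≈ 15.46%.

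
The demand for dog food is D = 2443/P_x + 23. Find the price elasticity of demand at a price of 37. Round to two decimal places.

-0.74

At P_x = 37, D = 89.027.
dD/dP_x = −2443/P_x² = −1.7845.
Point elasticity E = (dD/dP_x)·(P_x/D) = -1.7845 × 37/89.027 ≈ -0.74.
|E| < 1, so demand is inelastic at this price.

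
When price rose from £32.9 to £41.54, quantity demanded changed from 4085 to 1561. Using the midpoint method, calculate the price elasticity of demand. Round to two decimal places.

-3.85

%ΔQ = (1561 − 4085)/[(4085 + 1561)/2] = -2524/2823 ≈ -0.8941.
%ΔP = (41.54 − 32.9)/[(32.9 + 41.54)/2] = 8.64/37.22 ≈ 0.2321.
Arc elasticity E = %ΔQ/%ΔP ≈ -0.8941/0.2321 ≈ -3.85.
|E| > 1: demand is elastic over this range.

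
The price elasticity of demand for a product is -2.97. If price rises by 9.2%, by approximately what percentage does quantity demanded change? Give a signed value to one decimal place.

%ΔQ ≈ E × %ΔP = (-2.97) × (9.2%) ≈ -27.3%.

-27.3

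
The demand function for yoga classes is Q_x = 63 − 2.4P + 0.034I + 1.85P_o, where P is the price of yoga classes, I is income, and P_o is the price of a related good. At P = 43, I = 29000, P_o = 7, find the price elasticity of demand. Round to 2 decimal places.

-0.11

Substituting, Q_x = 63 − 2.4(43) + 0.034(29000) + 1.85(7) = 63 − 103.2 + 986 + 12.95 = 958.75.
∂Q_x/∂P = −2.4, so E_p = (−2.4)·(43/958.75) ≈ -0.11.
|E_p| < 1: demand is inelastic.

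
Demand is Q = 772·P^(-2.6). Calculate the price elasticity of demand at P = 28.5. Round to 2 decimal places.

For a Cobb–Douglas (constant-elasticity) form Q = A·P^α·…, the elasticity with respect to P equals the exponent α at every point.
Here the exponent on P is -2.6, so the price elasticity of demand is -2.60.

-2.60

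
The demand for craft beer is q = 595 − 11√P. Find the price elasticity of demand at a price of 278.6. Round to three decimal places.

-0.223

At P = 278.6, q = 411.3955.
dq/dP = −11/(2√P) = −11/(2·16.6913).
Point elasticity E = (dq/dP)·(P/q) = -0.3295 × 278.6/411.3955 ≈ -0.223.
|E| < 1, so demand is inelastic at this price.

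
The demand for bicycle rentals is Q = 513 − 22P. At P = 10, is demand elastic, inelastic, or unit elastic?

At P = 10, Q = 293.
dQ/dP = −22.
Point elasticity E = (dQ/dP)·(P/Q) = -22 × 10/293 ≈ -0.751.
|E| ≈ 0.751 < 1, so demand is inelastic.

inelastic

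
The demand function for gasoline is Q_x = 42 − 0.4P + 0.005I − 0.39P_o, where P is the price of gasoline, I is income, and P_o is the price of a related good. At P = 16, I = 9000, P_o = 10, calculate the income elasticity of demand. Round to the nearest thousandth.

At the given point, Q_x = 42 − 0.4(16) + 0.005(9000) − 0.39(10) = 42 − 6.4 + 45 − 3.9 = 76.7.
∂Q_x/∂I = +0.005, so E_I = 0.005·(9000/76.7) ≈ 0.587.
E_I ∈ (0,1): normal good (necessity).

0.587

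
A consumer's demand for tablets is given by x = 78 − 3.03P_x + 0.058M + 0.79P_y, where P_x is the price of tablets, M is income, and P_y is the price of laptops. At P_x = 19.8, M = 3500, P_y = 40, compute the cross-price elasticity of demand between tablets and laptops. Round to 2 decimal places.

0.13

At the given point, x = 78 − 3.03(19.8) + 0.058(3500) + 0.79(40) = 78 − 59.994 + 203 + 31.6 = 252.606.
∂x/∂P_y = +0.79, so E_xy = 0.79·(40/252.606) ≈ 0.13.
E_xy > 0: the goods are substitutes.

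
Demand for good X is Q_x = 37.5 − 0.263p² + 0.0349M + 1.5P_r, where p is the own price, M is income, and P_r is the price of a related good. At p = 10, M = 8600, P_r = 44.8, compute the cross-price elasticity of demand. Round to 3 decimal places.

0.178

First evaluate Q_x: 37.5 − 0.263(10)² + 0.0349(8600) + 1.5(44.8) = 37.5 − 26.3 + 300.14 + 67.2 = 378.54.
∂Q_x/∂P_r = +1.5, so E_xy = 1.5·(44.8/378.54) ≈ 0.178.
E_xy > 0: the goods are substitutes.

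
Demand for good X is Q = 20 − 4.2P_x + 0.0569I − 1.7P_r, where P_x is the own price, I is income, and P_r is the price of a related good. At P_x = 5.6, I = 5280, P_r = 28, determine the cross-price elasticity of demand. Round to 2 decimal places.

-0.19

Substituting, Q = 20 − 4.2(5.6) + 0.0569(5280) − 1.7(28) = 20 − 23.52 + 300.432 − 47.6 = 249.312.
∂Q/∂P_r = −1.7, so E_xy = -1.7·(28/249.312) ≈ -0.19.
E_xy < 0: the goods are complements.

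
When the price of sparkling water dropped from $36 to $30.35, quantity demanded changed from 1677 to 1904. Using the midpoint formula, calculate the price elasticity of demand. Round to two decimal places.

-0.74

%Δq = (1904 − 1677)/[(1677 + 1904)/2] = 227/1790.5 ≈ 0.1268.
%ΔP = (30.35 − 36)/[(36 + 30.35)/2] = -5.65/33.175 ≈ -0.1703.
Arc elasticity E = %Δq/%ΔP ≈ 0.1268/-0.1703 ≈ -0.74.
|E| < 1: demand is inelastic over this range.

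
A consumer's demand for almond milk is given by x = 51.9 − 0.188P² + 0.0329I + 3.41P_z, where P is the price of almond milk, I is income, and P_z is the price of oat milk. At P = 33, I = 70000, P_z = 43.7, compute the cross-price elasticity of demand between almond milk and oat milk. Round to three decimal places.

0.065

At the given point, x = 51.9 − 0.188(33)² + 0.0329(70000) + 3.41(43.7) = 51.9 − 204.732 + 2303 + 149.017 = 2299.185.
∂x/∂P_z = +3.41, so E_xy = 3.41·(43.7/2299.185) ≈ 0.065.
E_xy > 0: the goods are substitutes.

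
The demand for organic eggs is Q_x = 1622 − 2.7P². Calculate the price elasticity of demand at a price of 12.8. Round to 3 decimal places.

-0.750

At P = 12.8, Q_x = 1179.632.
dQ_x/dP = −2·2.7·P = −69.12.
Point elasticity E = (dQ_x/dP)·(P/Q_x) = -69.12 × 12.8/1179.632 ≈ -0.750.
|E| < 1, so demand is inelastic at this price.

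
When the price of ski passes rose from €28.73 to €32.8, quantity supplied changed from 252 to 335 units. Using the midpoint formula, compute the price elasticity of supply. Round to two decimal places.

%ΔQ = (335 − 252)/[(252 + 335)/2] = 83/293.5 ≈ 0.2828.
%Δp = (32.8 − 28.73)/[(28.73 + 32.8)/2] = 4.07/30.765 ≈ 0.1323.
Arc elasticity E = %ΔQ/%Δp ≈ 0.2828/0.1323 ≈ 2.14.
|E| > 1: supply is elastic over this range.

2.14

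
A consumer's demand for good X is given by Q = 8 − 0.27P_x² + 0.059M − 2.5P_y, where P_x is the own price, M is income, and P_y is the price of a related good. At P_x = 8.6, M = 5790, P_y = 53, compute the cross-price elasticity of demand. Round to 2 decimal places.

Substituting, Q = 8 − 0.27(8.6)² + 0.059(5790) − 2.5(53) = 8 − 19.9692 + 341.61 − 132.5 = 197.1408.
∂Q/∂P_y = −2.5, so E_xy = -2.5·(53/197.1408) ≈ -0.67.
E_xy < 0: the goods are complements.

-0.67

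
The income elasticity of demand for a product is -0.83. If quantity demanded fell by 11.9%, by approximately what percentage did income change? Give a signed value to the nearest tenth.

%ΔQ ≈ E × %ΔI ⇒ %ΔI = %ΔQ / E = (-11.9%)/(-0.83) ≈ 14.3%.

14.3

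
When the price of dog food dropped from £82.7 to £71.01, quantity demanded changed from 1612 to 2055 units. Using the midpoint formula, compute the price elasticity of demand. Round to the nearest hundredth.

%Δq = (2055 − 1612)/[(1612 + 2055)/2] = 443/1833.5 ≈ 0.2416.
%Δp = (71.01 − 82.7)/[(82.7 + 71.01)/2] = -11.69/76.855 ≈ -0.1521.
Arc elasticity E = %Δq/%Δp ≈ 0.2416/-0.1521 ≈ -1.59.
|E| > 1: demand is elastic over this range.

-1.59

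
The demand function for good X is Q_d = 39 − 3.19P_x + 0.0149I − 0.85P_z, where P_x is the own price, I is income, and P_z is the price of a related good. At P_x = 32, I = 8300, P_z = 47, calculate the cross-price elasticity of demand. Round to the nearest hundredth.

Q_d = 39 − 3.19(32) + 0.0149(8300) − 0.85(47) = 39 − 102.08 + 123.67 − 39.95 = 20.64.
∂Q_d/∂P_z = −0.85, so E_xy = -0.85·(47/20.64) ≈ -1.94.
E_xy < 0: the goods are complements.

-1.94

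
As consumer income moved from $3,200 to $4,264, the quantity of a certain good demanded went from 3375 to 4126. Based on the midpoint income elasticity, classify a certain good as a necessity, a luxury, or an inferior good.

necessity

%ΔQ = (4126 − 3375)/[(3375+4126)/2] = 751/3750.5 ≈ 0.2002.
%ΔI = (4,264 − 3,200)/[(3,200+4,264)/2] = 1064/3732 ≈ 0.2851.
E_I = %ΔQ/%ΔI ≈ 0.702.
E_I ∈ (0,1): normal good (necessity).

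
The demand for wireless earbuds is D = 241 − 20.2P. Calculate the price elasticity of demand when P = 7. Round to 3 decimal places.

At P = 7, D = 99.6.
dD/dP = −20.2.
Point elasticity E = (dD/dP)·(P/D) = -20.2 × 7/99.6 ≈ -1.420.
|E| > 1, so demand is elastic at this price.

-1.420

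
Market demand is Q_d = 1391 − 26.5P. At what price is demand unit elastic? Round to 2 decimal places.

26.25

For linear demand Q_d = a − bP, E = −bP/(a − bP). |E| = 1 ⇒ bP = a − bP ⇒ P = a/(2b).
P = 1391/(2·26.5) ≈ 26.25.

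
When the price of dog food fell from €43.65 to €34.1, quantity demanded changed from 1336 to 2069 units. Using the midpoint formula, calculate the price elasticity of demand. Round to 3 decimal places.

%ΔQ = (2069 − 1336)/[(1336 + 2069)/2] = 733/1702.5 ≈ 0.4305.
%Δp = (34.1 − 43.65)/[(43.65 + 34.1)/2] = -9.55/38.875 ≈ -0.2457.
Arc elasticity E = %ΔQ/%Δp ≈ 0.4305/-0.2457 ≈ -1.753.
|E| > 1: demand is elastic over this range.

-1.753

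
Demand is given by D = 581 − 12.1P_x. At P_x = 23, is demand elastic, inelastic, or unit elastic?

inelastic

At P_x = 23, D = 302.7.
dD/dP_x = −12.1.
Point elasticity E = (dD/dP_x)·(P_x/D) = -12.1 × 23/302.7 ≈ -0.919.
|E| ≈ 0.919 < 1, so demand is inelastic.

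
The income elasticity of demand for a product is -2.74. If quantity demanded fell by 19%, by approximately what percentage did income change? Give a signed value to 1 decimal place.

%ΔQ ≈ E × %ΔI ⇒ %ΔI = %ΔQ / E = (-19%)/(-2.74) ≈ 6.9%.

6.9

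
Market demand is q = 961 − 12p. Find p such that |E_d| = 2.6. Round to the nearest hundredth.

57.84

Set −bp/(a − bp) = −2.6 ⇒ bp = 2.6(a − bp) ⇒ bp(1+2.6) = 2.6·a.
p = 2.6·961/(12·3.6) ≈ 57.84.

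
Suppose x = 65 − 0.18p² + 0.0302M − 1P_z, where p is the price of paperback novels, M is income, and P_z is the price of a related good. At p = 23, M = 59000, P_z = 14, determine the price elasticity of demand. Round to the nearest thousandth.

-0.110

Substituting, x = 65 − 0.18(23)² + 0.0302(59000) − 1(14) = 65 − 95.22 + 1781.8 − 14 = 1737.58.
∂x/∂p = −2·0.18·p = -8.28, so E_p = -8.28·(23/1737.58) ≈ -0.110.
|E_p| < 1: demand is inelastic.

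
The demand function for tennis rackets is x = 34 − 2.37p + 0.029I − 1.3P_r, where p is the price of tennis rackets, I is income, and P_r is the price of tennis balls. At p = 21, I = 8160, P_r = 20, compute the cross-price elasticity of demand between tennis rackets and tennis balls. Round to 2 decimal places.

Substituting, x = 34 − 2.37(21) + 0.029(8160) − 1.3(20) = 34 − 49.77 + 236.64 − 26 = 194.87.
∂x/∂P_r = −1.3, so E_xy = -1.3·(20/194.87) ≈ -0.13.
E_xy < 0: the goods are complements.

-0.13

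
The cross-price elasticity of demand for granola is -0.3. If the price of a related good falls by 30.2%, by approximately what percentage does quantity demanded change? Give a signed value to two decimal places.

9.06

%ΔQ ≈ E × %ΔP_y = (-0.3) × (-30.2%) = 9.06%.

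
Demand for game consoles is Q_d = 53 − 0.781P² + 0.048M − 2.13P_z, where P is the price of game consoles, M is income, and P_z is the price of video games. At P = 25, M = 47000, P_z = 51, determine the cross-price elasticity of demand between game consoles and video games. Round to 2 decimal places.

Q_d = 53 − 0.781(25)² + 0.048(47000) − 2.13(51) = 53 − 488.125 + 2256 − 108.63 = 1712.245.
∂Q_d/∂P_z = −2.13, so E_xy = -2.13·(51/1712.245) ≈ -0.06.
E_xy < 0: the goods are complements.

-0.06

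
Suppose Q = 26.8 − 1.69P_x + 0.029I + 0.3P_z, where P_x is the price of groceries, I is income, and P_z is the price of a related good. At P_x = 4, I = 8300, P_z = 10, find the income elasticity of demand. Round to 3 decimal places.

First evaluate Q: 26.8 − 1.69(4) + 0.029(8300) + 0.3(10) = 26.8 − 6.76 + 240.7 + 3 = 263.74.
∂Q/∂I = +0.029, so E_I = 0.029·(8300/263.74) ≈ 0.913.
E_I ∈ (0,1): normal good (necessity).

0.913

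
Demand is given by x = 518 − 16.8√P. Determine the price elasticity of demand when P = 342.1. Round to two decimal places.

At P = 342.1, x = 207.2681.
dx/dP = −16.8/(2√P) = −16.8/(2·18.4959).
Point elasticity E = (dx/dP)·(P/x) = -0.4542 × 342.1/207.2681 ≈ -0.75.
|E| < 1, so demand is inelastic at this price.

-0.75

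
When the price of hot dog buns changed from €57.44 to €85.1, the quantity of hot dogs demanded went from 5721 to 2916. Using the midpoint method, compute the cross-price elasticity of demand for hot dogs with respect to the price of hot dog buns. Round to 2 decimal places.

%ΔQ_x = (2916 − 5721)/[(5721+2916)/2] = -2805/4318.5 ≈ -0.6495.
%ΔP_y = (85.1 − 57.44)/[(57.44+85.1)/2] ≈ 0.3881.
E_xy = -0.6495/0.3881 ≈ -1.67.
E_xy < 0, so hot dogs and hot dog buns are complements.

-1.67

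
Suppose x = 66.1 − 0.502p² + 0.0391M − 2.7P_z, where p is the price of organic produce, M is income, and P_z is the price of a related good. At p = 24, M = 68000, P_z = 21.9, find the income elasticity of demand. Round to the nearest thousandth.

First evaluate x: 66.1 − 0.502(24)² + 0.0391(68000) − 2.7(21.9) = 66.1 − 289.152 + 2658.8 − 59.13 = 2376.618.
∂x/∂M = +0.0391, so E_I = 0.0391·(68000/2376.618) ≈ 1.119.
E_I > 1: normal good (luxury).

1.119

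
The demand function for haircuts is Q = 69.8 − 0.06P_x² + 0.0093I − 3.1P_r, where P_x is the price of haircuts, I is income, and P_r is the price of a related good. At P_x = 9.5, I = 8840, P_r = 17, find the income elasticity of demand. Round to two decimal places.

0.88

Substituting, Q = 69.8 − 0.06(9.5)² + 0.0093(8840) − 3.1(17) = 69.8 − 5.415 + 82.212 − 52.7 = 93.897.
∂Q/∂I = +0.0093, so E_I = 0.0093·(8840/93.897) ≈ 0.88.
E_I ∈ (0,1): normal good (necessity).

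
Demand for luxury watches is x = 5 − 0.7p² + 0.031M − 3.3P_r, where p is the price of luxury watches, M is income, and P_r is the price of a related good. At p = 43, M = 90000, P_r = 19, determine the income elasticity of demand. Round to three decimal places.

1.940

x = 5 − 0.7(43)² + 0.031(90000) − 3.3(19) = 5 − 1294.3 + 2790 − 62.7 = 1438.
∂x/∂M = +0.031, so E_I = 0.031·(90000/1438) ≈ 1.940.
E_I > 1: normal good (luxury).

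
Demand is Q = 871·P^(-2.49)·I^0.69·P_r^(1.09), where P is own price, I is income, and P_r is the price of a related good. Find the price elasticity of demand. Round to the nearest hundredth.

-2.49

For a Cobb–Douglas (constant-elasticity) form Q = A·P^α·…, the elasticity with respect to P equals the exponent α at every point.
Here the exponent on P is -2.49, so the price elasticity of demand is -2.49.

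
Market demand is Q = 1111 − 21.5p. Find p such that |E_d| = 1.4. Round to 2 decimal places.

30.14

Set −bp/(a − bp) = −1.4 ⇒ bp = 1.4(a − bp) ⇒ bp(1+1.4) = 1.4·a.
p = 1.4·1111/(21.5·2.4) ≈ 30.14.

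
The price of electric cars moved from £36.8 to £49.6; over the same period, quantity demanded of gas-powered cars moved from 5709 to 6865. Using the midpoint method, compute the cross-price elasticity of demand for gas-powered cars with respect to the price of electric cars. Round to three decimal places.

0.621

%ΔQ_x = (6865 − 5709)/[(5709+6865)/2] = 1156/6287 ≈ 0.1839.
%ΔP_y = (49.6 − 36.8)/[(36.8+49.6)/2] ≈ 0.2963.
E_xy = 0.1839/0.2963 ≈ 0.621.
E_xy > 0, so gas-powered cars and electric cars are substitutes.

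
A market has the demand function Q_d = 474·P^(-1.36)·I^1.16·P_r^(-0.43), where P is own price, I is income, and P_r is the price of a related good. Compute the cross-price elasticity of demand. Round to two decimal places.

For a Cobb–Douglas (constant-elasticity) form Q_d = A·P_r^α·…, the elasticity with respect to P_r equals the exponent α at every point.
Here the exponent on P_r is -0.43, so the cross-price elasticity of demand is -0.43.

-0.43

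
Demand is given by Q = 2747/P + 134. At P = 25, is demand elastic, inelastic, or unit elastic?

inelastic

At P = 25, Q = 243.88.
dQ/dP = −2747/P² = −4.3952.
Point elasticity E = (dQ/dP)·(P/Q) = -4.3952 × 25/243.88 ≈ -0.451.
|E| ≈ 0.451 < 1, so demand is inelastic.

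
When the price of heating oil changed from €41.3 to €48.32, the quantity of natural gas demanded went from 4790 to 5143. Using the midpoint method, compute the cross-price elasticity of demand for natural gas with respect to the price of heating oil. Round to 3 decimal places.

%ΔQ_x = (5143 − 4790)/[(4790+5143)/2] = 353/4966.5 ≈ 0.0711.
%ΔP_y = (48.32 − 41.3)/[(41.3+48.32)/2] ≈ 0.1567.
E_xy = 0.0711/0.1567 ≈ 0.454.
E_xy > 0, so natural gas and heating oil are substitutes.

0.454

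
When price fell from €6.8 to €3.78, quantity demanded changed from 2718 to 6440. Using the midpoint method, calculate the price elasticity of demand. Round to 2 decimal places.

-1.42

%Δq = (6440 − 2718)/[(2718 + 6440)/2] = 3722/4579 ≈ 0.8128.
%ΔP = (3.78 − 6.8)/[(6.8 + 3.78)/2] = -3.02/5.29 ≈ -0.5709.
Arc elasticity E = %Δq/%ΔP ≈ 0.8128/-0.5709 ≈ -1.42.
|E| > 1: demand is elastic over this range.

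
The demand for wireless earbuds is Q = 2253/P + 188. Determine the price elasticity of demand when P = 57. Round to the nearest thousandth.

-0.174

At P = 57, Q = 227.5263.
dQ/dP = −2253/P² = −0.6934.
Point elasticity E = (dQ/dP)·(P/Q) = -0.6934 × 57/227.5263 ≈ -0.174.
|E| < 1, so demand is inelastic at this price.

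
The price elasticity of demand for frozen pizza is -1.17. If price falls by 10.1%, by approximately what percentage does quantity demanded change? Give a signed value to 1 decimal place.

%ΔQ ≈ E × %ΔP = (-1.17) × (-10.1%) ≈ 11.8%.

11.8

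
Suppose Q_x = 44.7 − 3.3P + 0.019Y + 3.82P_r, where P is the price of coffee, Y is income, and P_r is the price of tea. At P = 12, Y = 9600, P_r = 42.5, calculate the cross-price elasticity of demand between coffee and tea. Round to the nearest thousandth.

First evaluate Q_x: 44.7 − 3.3(12) + 0.019(9600) + 3.82(42.5) = 44.7 − 39.6 + 182.4 + 162.35 = 349.85.
∂Q_x/∂P_r = +3.82, so E_xy = 3.82·(42.5/349.85) ≈ 0.464.
E_xy > 0: the goods are substitutes.

0.464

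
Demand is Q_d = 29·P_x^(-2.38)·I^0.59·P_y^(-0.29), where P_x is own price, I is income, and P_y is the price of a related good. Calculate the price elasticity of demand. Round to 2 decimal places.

-2.38

For a Cobb–Douglas (constant-elasticity) form Q_d = A·P_x^α·…, the elasticity with respect to P_x equals the exponent α at every point.
Here the exponent on P_x is -2.38, so the price elasticity of demand is -2.38.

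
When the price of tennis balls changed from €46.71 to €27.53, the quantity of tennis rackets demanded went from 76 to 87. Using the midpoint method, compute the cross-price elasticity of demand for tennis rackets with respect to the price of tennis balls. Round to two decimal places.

%ΔQ_x = (87 − 76)/[(76+87)/2] = 11/81.5 ≈ 0.1350.
%ΔP_y = (27.53 − 46.71)/[(46.71+27.53)/2] ≈ -0.5167.
E_xy = 0.1350/-0.5167 ≈ -0.26.
E_xy < 0, so tennis rackets and tennis balls are complements.

-0.26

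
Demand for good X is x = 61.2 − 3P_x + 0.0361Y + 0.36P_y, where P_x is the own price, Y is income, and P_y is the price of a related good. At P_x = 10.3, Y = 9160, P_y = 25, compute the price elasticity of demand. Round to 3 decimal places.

-0.084

At the given point, x = 61.2 − 3(10.3) + 0.0361(9160) + 0.36(25) = 61.2 − 30.9 + 330.676 + 9 = 369.976.
∂x/∂P_x = −3, so E_p = (−3)·(10.3/369.976) ≈ -0.084.
|E_p| < 1: demand is inelastic.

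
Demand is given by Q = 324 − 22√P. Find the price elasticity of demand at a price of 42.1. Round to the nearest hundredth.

-0.39

At P = 42.1, Q = 181.2541.
dQ/dP = −22/(2√P) = −22/(2·6.4885).
Point elasticity E = (dQ/dP)·(P/Q) = -1.6953 × 42.1/181.2541 ≈ -0.39.
|E| < 1, so demand is inelastic at this price.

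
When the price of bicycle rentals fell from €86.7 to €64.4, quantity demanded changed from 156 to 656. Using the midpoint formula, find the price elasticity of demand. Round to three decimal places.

%ΔQ = (656 − 156)/[(156 + 656)/2] = 500/406 ≈ 1.2315.
%ΔP = (64.4 − 86.7)/[(86.7 + 64.4)/2] = -22.3/75.55 ≈ -0.2952.
Arc elasticity E = %ΔQ/%ΔP ≈ 1.2315/-0.2952 ≈ -4.172.
|E| > 1: demand is elastic over this range.

-4.172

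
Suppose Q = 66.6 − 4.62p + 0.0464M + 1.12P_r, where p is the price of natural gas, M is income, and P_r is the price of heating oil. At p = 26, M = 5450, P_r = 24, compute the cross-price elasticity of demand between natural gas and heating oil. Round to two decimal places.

0.12

Q = 66.6 − 4.62(26) + 0.0464(5450) + 1.12(24) = 66.6 − 120.12 + 252.88 + 26.88 = 226.24.
∂Q/∂P_r = +1.12, so E_xy = 1.12·(24/226.24) ≈ 0.12.
E_xy > 0: the goods are substitutes.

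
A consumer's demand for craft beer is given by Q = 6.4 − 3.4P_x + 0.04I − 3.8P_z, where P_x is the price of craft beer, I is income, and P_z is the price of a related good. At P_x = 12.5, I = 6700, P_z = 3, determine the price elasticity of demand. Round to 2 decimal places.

Evaluating quantity at (P_x, I, P_z) gives Q = 6.4 − 3.4(12.5) + 0.04(6700) − 3.8(3) = 6.4 − 42.5 + 268 − 11.4 = 220.5.
∂Q/∂P_x = −3.4, so E_p = (−3.4)·(12.5/220.5) ≈ -0.19.
|E_p| < 1: demand is inelastic.

-0.19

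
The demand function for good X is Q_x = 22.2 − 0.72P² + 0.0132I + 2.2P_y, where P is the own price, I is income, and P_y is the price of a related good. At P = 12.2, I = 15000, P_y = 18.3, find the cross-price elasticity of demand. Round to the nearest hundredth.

Q_x = 22.2 − 0.72(12.2)² + 0.0132(15000) + 2.2(18.3) = 22.2 − 107.1648 + 198 + 40.26 = 153.2952.
∂Q_x/∂P_y = +2.2, so E_xy = 2.2·(18.3/153.2952) ≈ 0.26.
E_xy > 0: the goods are substitutes.

0.26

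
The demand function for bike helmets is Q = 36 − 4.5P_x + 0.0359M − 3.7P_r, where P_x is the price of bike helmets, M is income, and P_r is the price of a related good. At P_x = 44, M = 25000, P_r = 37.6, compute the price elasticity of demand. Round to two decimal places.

-0.33

Q = 36 − 4.5(44) + 0.0359(25000) − 3.7(37.6) = 36 − 198 + 897.5 − 139.12 = 596.38.
∂Q/∂P_x = −4.5, so E_p = (−4.5)·(44/596.38) ≈ -0.33.
|E_p| < 1: demand is inelastic.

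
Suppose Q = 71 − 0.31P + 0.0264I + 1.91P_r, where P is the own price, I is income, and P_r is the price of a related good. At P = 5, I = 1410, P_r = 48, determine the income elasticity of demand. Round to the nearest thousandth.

0.188

Evaluating quantity at (P, I, P_r) gives Q = 71 − 0.31(5) + 0.0264(1410) + 1.91(48) = 71 − 1.55 + 37.224 + 91.68 = 198.354.
∂Q/∂I = +0.0264, so E_I = 0.0264·(1410/198.354) ≈ 0.188.
E_I ∈ (0,1): normal good (necessity).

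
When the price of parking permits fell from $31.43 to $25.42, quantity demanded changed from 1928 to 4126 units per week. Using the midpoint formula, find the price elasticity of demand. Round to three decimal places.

-3.434

%ΔQ = (4126 − 1928)/[(1928 + 4126)/2] = 2198/3027 ≈ 0.7261.
%Δp = (25.42 − 31.43)/[(31.43 + 25.42)/2] = -6.01/28.425 ≈ -0.2114.
Arc elasticity E = %ΔQ/%Δp ≈ 0.7261/-0.2114 ≈ -3.434.
|E| > 1: demand is elastic over this range.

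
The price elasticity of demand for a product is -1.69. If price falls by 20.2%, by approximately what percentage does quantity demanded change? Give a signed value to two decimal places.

34.14

%ΔQ ≈ E × %ΔP = (-1.69) × (-20.2%) ≈ 34.14%.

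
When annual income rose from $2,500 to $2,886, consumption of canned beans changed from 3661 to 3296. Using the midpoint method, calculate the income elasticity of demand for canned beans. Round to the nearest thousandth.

%ΔQ = (3296 − 3661)/[(3661+3296)/2] = -365/3478.5 ≈ -0.1049.
%ΔI = (2,886 − 2,500)/[(2,500+2,886)/2] = 386/2693 ≈ 0.1433.
E_I = %ΔQ/%ΔI ≈ -0.732.
E_I < 0: inferior good.

-0.732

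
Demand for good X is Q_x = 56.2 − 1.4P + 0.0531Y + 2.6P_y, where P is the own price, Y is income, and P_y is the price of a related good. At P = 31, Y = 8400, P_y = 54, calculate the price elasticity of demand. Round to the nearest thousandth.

-0.072

First evaluate Q_x: 56.2 − 1.4(31) + 0.0531(8400) + 2.6(54) = 56.2 − 43.4 + 446.04 + 140.4 = 599.24.
∂Q_x/∂P = −1.4, so E_p = (−1.4)·(31/599.24) ≈ -0.072.
|E_p| < 1: demand is inelastic.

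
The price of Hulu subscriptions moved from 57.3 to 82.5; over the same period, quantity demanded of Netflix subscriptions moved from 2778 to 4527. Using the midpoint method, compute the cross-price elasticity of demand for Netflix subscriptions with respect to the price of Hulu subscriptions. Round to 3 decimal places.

%ΔQ_x = (4527 − 2778)/[(2778+4527)/2] = 1749/3652.5 ≈ 0.4789.
%ΔP_y = (82.5 − 57.3)/[(57.3+82.5)/2] ≈ 0.3605.
E_xy = 0.4789/0.3605 ≈ 1.328.
E_xy > 0, so Netflix subscriptions and Hulu subscriptions are substitutes.

1.328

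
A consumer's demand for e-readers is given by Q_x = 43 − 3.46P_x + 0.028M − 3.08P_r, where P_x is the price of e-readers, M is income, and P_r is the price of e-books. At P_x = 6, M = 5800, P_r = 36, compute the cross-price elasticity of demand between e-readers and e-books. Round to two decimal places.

-1.50

Evaluating quantity at (P_x, M, P_r) gives Q_x = 43 − 3.46(6) + 0.028(5800) − 3.08(36) = 43 − 20.76 + 162.4 − 110.88 = 73.76.
∂Q_x/∂P_r = −3.08, so E_xy = -3.08·(36/73.76) ≈ -1.50.
E_xy < 0: the goods are complements.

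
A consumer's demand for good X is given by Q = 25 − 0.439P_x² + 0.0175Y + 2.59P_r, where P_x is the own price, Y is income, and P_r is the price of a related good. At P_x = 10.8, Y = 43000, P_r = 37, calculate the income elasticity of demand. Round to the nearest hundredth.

0.92

First evaluate Q: 25 − 0.439(10.8)² + 0.0175(43000) + 2.59(37) = 25 − 51.205 + 752.5 + 95.83 = 822.125.
∂Q/∂Y = +0.0175, so E_I = 0.0175·(43000/822.125) ≈ 0.92.
E_I ∈ (0,1): normal good (necessity).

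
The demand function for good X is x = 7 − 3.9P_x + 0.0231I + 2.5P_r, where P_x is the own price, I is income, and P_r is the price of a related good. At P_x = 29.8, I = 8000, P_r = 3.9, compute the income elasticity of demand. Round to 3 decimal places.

2.166

Substituting, x = 7 − 3.9(29.8) + 0.0231(8000) + 2.5(3.9) = 7 − 116.22 + 184.8 + 9.75 = 85.33.
∂x/∂I = +0.0231, so E_I = 0.0231·(8000/85.33) ≈ 2.166.
E_I > 1: normal good (luxury).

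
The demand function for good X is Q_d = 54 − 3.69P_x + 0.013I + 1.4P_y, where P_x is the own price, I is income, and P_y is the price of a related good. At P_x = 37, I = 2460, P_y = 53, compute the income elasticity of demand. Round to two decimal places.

Evaluating quantity at (P_x, I, P_y) gives Q_d = 54 − 3.69(37) + 0.013(2460) + 1.4(53) = 54 − 136.53 + 31.98 + 74.2 = 23.65.
∂Q_d/∂I = +0.013, so E_I = 0.013·(2460/23.65) ≈ 1.35.
E_I > 1: normal good (luxury).

1.35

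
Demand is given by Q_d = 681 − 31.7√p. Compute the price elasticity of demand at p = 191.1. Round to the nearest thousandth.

-0.902

At p = 191.1, Q_d = 242.7826.
dQ_d/dp = −31.7/(2√p) = −31.7/(2·13.8239).
Point elasticity E = (dQ_d/dp)·(p/Q_d) = -1.1466 × 191.1/242.7826 ≈ -0.902.
|E| < 1, so demand is inelastic at this price.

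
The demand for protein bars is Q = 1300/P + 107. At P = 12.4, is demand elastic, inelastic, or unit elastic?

At P = 12.4, Q = 211.8387.
dQ/dP = −1300/P² = −8.4547.
Point elasticity E = (dQ/dP)·(P/Q) = -8.4547 × 12.4/211.8387 ≈ -0.495.
|E| ≈ 0.495 < 1, so demand is inelastic.

inelastic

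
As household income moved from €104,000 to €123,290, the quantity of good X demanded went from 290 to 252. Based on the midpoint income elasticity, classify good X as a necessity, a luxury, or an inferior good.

%ΔQ = (252 − 290)/[(290+252)/2] = -38/271 ≈ -0.1402.
%ΔM = (123,290 − 104,000)/[(104,000+123,290)/2] = 19290/113645 ≈ 0.1697.
E_I = %ΔQ/%ΔM ≈ -0.826.
E_I < 0: inferior good.

inferior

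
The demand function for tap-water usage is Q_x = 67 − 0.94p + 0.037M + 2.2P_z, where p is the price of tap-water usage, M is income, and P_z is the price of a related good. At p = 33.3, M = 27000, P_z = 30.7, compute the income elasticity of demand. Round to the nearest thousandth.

Q_x = 67 − 0.94(33.3) + 0.037(27000) + 2.2(30.7) = 67 − 31.302 + 999 + 67.54 = 1102.238.
∂Q_x/∂M = +0.037, so E_I = 0.037·(27000/1102.238) ≈ 0.906.
E_I ∈ (0,1): normal good (necessity).

0.906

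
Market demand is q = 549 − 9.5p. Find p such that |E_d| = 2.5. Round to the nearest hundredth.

41.28

Set −bp/(a − bp) = −2.5 ⇒ bp = 2.5(a − bp) ⇒ bp(1+2.5) = 2.5·a.
p = 2.5·549/(9.5·3.5) ≈ 41.28.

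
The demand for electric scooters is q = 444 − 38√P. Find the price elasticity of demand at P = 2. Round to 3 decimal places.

At P = 2, q = 390.2599.
dq/dP = −38/(2√P) = −38/(2·1.4142).
Point elasticity E = (dq/dP)·(P/q) = -13.435 × 2/390.2599 ≈ -0.069.
|E| < 1, so demand is inelastic at this price.

-0.069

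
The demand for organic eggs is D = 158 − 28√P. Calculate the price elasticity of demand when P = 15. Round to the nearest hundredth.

At P = 15, D = 49.5565.
dD/dP = −28/(2√P) = −28/(2·3.873).
Point elasticity E = (dD/dP)·(P/D) = -3.6148 × 15/49.5565 ≈ -1.09.
|E| > 1, so demand is elastic at this price.

-1.09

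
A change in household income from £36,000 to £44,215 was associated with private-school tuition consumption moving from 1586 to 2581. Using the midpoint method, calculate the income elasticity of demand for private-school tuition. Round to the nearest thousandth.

%ΔQ = (2581 − 1586)/[(1586+2581)/2] = 995/2083.5 ≈ 0.4776.
%ΔI = (44,215 − 36,000)/[(36,000+44,215)/2] = 8215/40107.5 ≈ 0.2048.
E_I = %ΔQ/%ΔI ≈ 2.332.
E_I > 1: normal good (luxury).

2.332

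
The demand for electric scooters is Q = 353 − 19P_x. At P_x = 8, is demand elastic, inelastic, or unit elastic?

inelastic

At P_x = 8, Q = 201.
dQ/dP_x = −19.
Point elasticity E = (dQ/dP_x)·(P_x/Q) = -19 × 8/201 ≈ -0.756.
|E| ≈ 0.756 < 1, so demand is inelastic.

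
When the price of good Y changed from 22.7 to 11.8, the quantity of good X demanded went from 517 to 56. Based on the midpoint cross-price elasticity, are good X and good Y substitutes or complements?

substitutes

%ΔQ_x = (56 − 517)/[(517+56)/2] = -461/286.5 ≈ -1.6091.
%ΔP_y = (11.8 − 22.7)/[(22.7+11.8)/2] ≈ -0.6319.
E_xy = -1.6091/-0.6319 ≈ 2.546.
E_xy > 0, so the goods are substitutes.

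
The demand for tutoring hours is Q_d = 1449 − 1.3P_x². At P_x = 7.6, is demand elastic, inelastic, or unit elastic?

inelastic

At P_x = 7.6, Q_d = 1373.912.
dQ_d/dP_x = −2·1.3·P_x = −19.76.
Point elasticity E = (dQ_d/dP_x)·(P_x/Q_d) = -19.76 × 7.6/1373.912 ≈ -0.109.
|E| ≈ 0.109 < 1, so demand is inelastic.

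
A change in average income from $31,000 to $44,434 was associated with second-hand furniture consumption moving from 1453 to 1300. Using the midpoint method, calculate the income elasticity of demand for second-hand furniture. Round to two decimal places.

-0.31

%ΔQ = (1300 − 1453)/[(1453+1300)/2] = -153/1376.5 ≈ -0.1112.
%ΔI = (44,434 − 31,000)/[(31,000+44,434)/2] = 13434/37717 ≈ 0.3562.
E_I = %ΔQ/%ΔI ≈ -0.31.
E_I < 0: inferior good.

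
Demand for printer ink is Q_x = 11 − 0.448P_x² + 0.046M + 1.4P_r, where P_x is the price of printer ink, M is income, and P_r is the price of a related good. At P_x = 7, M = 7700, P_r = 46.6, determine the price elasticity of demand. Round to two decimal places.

Substituting, Q_x = 11 − 0.448(7)² + 0.046(7700) + 1.4(46.6) = 11 − 21.952 + 354.2 + 65.24 = 408.488.
∂Q_x/∂P_x = −2·0.448·P_x = -6.272, so E_p = -6.272·(7/408.488) ≈ -0.11.
|E_p| < 1: demand is inelastic.

-0.11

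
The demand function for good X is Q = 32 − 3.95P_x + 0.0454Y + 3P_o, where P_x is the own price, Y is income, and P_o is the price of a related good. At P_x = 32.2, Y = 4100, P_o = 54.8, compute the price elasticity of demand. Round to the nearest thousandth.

Evaluating quantity at (P_x, Y, P_o) gives Q = 32 − 3.95(32.2) + 0.0454(4100) + 3(54.8) = 32 − 127.19 + 186.14 + 164.4 = 255.35.
∂Q/∂P_x = −3.95, so E_p = (−3.95)·(32.2/255.35) ≈ -0.498.
|E_p| < 1: demand is inelastic.

-0.498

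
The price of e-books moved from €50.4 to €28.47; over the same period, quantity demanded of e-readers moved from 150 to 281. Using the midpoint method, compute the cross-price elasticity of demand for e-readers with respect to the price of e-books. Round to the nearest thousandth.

-1.093

%ΔQ_x = (281 − 150)/[(150+281)/2] = 131/215.5 ≈ 0.6079.
%ΔP_y = (28.47 − 50.4)/[(50.4+28.47)/2] ≈ -0.5561.
E_xy = 0.6079/-0.5561 ≈ -1.093.
E_xy < 0, so e-readers and e-books are complements.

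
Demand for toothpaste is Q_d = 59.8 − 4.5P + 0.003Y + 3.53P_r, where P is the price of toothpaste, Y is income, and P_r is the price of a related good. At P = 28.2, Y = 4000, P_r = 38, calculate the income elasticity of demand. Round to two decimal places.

Substituting, Q_d = 59.8 − 4.5(28.2) + 0.003(4000) + 3.53(38) = 59.8 − 126.9 + 12 + 134.14 = 79.04.
∂Q_d/∂Y = +0.003, so E_I = 0.003·(4000/79.04) ≈ 0.15.
E_I ∈ (0,1): normal good (necessity).

0.15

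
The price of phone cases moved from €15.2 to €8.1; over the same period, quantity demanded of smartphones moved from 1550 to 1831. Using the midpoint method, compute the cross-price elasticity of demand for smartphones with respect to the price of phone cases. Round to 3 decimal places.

-0.273

%ΔQ_x = (1831 − 1550)/[(1550+1831)/2] = 281/1690.5 ≈ 0.1662.
%ΔP_y = (8.1 − 15.2)/[(15.2+8.1)/2] ≈ -0.6094.
E_xy = 0.1662/-0.6094 ≈ -0.273.
E_xy < 0, so smartphones and phone cases are complements.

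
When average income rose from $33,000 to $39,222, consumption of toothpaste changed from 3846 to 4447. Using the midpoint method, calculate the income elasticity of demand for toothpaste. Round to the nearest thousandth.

%ΔQ = (4447 − 3846)/[(3846+4447)/2] = 601/4146.5 ≈ 0.1449.
%ΔY = (39,222 − 33,000)/[(33,000+39,222)/2] = 6222/36111 ≈ 0.1723.
E_I = %ΔQ/%ΔY ≈ 0.841.
E_I ∈ (0,1): normal good (necessity).

0.841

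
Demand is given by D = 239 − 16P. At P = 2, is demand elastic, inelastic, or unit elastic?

At P = 2, D = 207.
dD/dP = −16.
Point elasticity E = (dD/dP)·(P/D) = -16 × 2/207 ≈ -0.155.
|E| ≈ 0.155 < 1, so demand is inelastic.

inelastic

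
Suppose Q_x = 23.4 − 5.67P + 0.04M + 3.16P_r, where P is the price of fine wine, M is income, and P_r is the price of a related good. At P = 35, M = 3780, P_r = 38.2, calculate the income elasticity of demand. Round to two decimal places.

First evaluate Q_x: 23.4 − 5.67(35) + 0.04(3780) + 3.16(38.2) = 23.4 − 198.45 + 151.2 + 120.712 = 96.862.
∂Q_x/∂M = +0.04, so E_I = 0.04·(3780/96.862) ≈ 1.56.
E_I > 1: normal good (luxury).

1.56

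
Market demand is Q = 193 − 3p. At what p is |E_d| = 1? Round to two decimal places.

For linear demand Q = a − bp, E = −bp/(a − bp). |E| = 1 ⇒ bp = a − bp ⇒ p = a/(2b).
p = 193/(2·3) ≈ 32.17.

32.17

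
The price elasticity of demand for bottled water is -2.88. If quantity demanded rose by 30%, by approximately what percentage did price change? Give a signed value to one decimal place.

%ΔQ ≈ E × %ΔP ⇒ %ΔP = %ΔQ / E = (30%)/(-2.88) ≈ -10.4%.

-10.4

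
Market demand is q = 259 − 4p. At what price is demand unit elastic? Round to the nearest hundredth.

For linear demand q = a − bp, E = −bp/(a − bp). |E| = 1 ⇒ bp = a − bp ⇒ p = a/(2b).
p = 259/(2·4) ≈ 32.38.

32.38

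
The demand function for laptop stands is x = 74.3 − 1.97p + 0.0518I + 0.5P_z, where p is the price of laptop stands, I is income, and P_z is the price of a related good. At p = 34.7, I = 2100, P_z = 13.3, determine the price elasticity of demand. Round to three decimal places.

-0.563

Substituting, x = 74.3 − 1.97(34.7) + 0.0518(2100) + 0.5(13.3) = 74.3 − 68.359 + 108.78 + 6.65 = 121.371.
∂x/∂p = −1.97, so E_p = (−1.97)·(34.7/121.371) ≈ -0.563.
|E_p| < 1: demand is inelastic.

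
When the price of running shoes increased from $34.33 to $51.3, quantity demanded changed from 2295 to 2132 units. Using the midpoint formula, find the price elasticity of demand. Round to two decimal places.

-0.19

%ΔQ = (2132 − 2295)/[(2295 + 2132)/2] = -163/2213.5 ≈ -0.0736.
%Δp = (51.3 − 34.33)/[(34.33 + 51.3)/2] = 16.97/42.815 ≈ 0.3964.
Arc elasticity E = %ΔQ/%Δp ≈ -0.0736/0.3964 ≈ -0.19.
|E| < 1: demand is inelastic over this range.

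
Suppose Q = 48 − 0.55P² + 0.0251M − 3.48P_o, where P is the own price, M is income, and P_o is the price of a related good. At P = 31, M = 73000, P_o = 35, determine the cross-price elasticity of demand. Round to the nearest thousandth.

-0.099

Q = 48 − 0.55(31)² + 0.0251(73000) − 3.48(35) = 48 − 528.55 + 1832.3 − 121.8 = 1229.95.
∂Q/∂P_o = −3.48, so E_xy = -3.48·(35/1229.95) ≈ -0.099.
E_xy < 0: the goods are complements.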